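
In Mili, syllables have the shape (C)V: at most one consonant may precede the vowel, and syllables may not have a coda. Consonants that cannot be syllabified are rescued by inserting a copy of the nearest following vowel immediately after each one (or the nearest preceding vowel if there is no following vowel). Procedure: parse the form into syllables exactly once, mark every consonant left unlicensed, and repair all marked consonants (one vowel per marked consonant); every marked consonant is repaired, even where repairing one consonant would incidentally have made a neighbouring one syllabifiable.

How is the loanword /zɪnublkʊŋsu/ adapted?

The consonants /b/, /l/, /ŋ/ cannot be parsed into a legal (C)V syllable (no codas are permitted; onsets are limited to one consonant).
Each unlicensed consonant becomes the onset of a new syllable: /b/ → /bʊ/, /l/ → /lʊ/, /ŋ/ → /ŋu/.

zɪnubʊlʊkʊŋusu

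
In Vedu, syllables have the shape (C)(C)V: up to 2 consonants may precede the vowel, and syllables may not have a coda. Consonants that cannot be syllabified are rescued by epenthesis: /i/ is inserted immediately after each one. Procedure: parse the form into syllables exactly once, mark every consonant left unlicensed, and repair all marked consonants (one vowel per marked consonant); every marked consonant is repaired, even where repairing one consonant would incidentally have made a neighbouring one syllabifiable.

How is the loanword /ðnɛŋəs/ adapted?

Under (C)(C)V, the unsyllabifiable consonants are /s/ (no codas are permitted; onsets may contain at most 2 consonants).
Inserting the epenthetic vowel yields /s/ → /si/.

ðnɛŋəsi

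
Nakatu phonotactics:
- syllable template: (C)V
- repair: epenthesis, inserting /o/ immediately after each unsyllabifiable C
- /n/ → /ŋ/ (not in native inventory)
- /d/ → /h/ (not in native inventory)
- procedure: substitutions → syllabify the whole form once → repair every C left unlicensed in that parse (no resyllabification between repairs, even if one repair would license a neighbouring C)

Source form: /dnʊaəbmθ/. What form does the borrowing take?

hoŋʊaəbomoθo

Substitution: /d/ → /h/, /n/ → /ŋ/, giving /hŋʊaəbmθ/.
Under (C)V, the unsyllabifiable consonants are /h/, /b/, /m/, /θ/ (no codas are permitted; onsets are limited to one consonant).
Epenthesis after each stranded consonant: /h/ → /ho/, /b/ → /bo/, /m/ → /mo/, /θ/ → /θo/.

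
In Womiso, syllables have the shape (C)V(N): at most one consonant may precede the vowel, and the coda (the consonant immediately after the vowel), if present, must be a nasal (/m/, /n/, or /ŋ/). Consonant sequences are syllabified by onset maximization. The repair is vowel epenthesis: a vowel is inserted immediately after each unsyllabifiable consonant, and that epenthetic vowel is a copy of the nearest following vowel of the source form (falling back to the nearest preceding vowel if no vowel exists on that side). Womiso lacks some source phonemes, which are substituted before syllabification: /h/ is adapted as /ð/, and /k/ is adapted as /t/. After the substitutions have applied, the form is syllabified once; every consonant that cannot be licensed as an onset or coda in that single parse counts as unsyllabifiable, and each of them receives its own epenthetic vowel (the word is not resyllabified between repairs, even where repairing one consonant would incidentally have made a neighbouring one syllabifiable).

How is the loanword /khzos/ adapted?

toðozoso

Substitution: /k/ → /t/, /h/ → /ð/, giving /tðzos/.
Under (C)V(N), the unsyllabifiable consonants are /t/, /ð/, /s/ (only a nasal (/m/, /n/, or /ŋ/) is licensed in coda position; onsets are limited to one consonant).
Epenthesis after each stranded consonant: /t/ → /to/, /ð/ → /ðo/, /s/ → /so/.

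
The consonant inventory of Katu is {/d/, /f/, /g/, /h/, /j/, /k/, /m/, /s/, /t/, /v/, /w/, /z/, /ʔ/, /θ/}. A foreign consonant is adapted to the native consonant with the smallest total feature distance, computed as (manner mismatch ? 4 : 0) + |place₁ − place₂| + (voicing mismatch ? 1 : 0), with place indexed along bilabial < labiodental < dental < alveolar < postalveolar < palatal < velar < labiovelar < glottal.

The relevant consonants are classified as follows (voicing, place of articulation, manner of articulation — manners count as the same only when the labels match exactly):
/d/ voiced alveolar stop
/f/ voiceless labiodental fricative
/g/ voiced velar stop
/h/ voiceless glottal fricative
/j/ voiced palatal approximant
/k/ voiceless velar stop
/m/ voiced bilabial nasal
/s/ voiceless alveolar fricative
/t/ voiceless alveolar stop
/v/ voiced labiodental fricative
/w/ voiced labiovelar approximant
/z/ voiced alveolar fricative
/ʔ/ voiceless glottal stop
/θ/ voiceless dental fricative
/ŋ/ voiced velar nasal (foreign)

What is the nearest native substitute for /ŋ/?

g

/g/ is closest: manner differs (nasal→stop, +4), place distance 0 (velar→velar), same voicing; total 4. Next closest is /j/ at distance 5.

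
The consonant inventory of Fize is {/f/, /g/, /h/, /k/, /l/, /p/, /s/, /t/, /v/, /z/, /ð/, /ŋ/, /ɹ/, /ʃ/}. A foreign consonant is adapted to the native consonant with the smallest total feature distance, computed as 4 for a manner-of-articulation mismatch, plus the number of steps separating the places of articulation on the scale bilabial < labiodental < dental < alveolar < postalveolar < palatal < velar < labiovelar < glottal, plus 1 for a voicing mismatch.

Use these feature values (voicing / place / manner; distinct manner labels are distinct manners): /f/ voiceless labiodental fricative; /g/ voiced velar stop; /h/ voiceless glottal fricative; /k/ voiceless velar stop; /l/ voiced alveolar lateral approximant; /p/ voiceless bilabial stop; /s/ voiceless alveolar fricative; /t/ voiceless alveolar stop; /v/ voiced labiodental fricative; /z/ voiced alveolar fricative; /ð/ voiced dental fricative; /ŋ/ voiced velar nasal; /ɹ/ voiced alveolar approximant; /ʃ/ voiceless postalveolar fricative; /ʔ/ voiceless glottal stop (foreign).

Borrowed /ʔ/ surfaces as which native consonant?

k

/k/ is closest: same manner (stop), place distance 2 (glottal→velar), same voicing; total 2. Next closest is /g/ at distance 3.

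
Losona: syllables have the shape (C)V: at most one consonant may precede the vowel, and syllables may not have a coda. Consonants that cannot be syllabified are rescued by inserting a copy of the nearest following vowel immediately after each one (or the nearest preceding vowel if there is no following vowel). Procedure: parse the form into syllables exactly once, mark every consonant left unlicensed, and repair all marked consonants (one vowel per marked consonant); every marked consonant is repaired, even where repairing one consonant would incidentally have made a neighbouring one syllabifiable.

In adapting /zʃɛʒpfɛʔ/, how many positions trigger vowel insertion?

4

The unsyllabifiable consonants are /z/, /ʒ/, /p/, /ʔ/; each receives one epenthetic vowel.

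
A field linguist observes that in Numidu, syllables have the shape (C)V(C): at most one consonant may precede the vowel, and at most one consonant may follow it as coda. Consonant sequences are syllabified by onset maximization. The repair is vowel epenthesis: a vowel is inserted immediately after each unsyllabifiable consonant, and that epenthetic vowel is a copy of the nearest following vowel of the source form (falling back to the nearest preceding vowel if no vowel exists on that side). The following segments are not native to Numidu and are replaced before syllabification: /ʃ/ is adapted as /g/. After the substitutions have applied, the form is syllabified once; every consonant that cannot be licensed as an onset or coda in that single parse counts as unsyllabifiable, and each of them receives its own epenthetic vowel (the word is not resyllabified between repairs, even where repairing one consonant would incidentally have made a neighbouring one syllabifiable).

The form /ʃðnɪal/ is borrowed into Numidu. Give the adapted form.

Substitution: /ʃ/ → /g/, giving /gðnɪal/.
The consonants /g/, /ð/ cannot be parsed into a legal (C)V(C) syllable (at most one coda consonant is licensed; onsets are limited to one consonant).
Inserting the epenthetic vowel yields /g/ → /gɪ/, /ð/ → /ðɪ/.

gɪðɪnɪal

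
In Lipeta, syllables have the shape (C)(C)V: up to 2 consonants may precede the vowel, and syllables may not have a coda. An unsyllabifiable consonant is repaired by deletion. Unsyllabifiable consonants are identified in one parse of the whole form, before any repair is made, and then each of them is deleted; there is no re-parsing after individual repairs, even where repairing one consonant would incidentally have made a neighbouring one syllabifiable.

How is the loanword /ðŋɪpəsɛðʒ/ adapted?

The consonants /ð/, /ʒ/ cannot be parsed into a legal (C)(C)V syllable (no codas are permitted; onsets may contain at most 2 consonants).
Deleting the stranded consonants removes /ð/, /ʒ/.

ðŋɪpəsɛ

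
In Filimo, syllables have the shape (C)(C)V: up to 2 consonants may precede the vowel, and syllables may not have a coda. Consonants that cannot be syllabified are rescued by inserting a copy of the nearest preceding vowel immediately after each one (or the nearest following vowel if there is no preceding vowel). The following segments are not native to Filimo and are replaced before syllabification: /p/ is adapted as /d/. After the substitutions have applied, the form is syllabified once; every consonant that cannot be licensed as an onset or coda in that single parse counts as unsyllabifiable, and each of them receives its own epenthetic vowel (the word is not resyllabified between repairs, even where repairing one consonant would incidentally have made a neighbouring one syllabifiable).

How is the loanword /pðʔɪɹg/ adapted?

dɪðʔɪɹɪgɪ

Substitution: /p/ → /d/, giving /dðʔɪɹg/.
The consonants /d/, /ɹ/, /g/ cannot be parsed into a legal (C)(C)V syllable (no codas are permitted; onsets may contain at most 2 consonants).
Each unlicensed consonant becomes the onset of a new syllable: /d/ → /dɪ/, /ɹ/ → /ɹɪ/, /g/ → /gɪ/.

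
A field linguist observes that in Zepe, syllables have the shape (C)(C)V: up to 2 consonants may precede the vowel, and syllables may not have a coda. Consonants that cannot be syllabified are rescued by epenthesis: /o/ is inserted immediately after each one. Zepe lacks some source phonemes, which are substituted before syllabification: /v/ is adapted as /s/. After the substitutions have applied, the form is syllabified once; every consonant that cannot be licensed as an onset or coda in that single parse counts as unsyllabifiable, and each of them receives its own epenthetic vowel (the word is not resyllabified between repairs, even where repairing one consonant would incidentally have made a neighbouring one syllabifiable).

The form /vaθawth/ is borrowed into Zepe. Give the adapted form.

Substitution: /v/ → /s/, giving /saθawth/.
The consonants /w/, /t/, /h/ cannot be parsed into a legal (C)(C)V syllable (no codas are permitted; onsets may contain at most 2 consonants).
Epenthesis after each stranded consonant: /w/ → /wo/, /t/ → /to/, /h/ → /ho/.

saθawotoho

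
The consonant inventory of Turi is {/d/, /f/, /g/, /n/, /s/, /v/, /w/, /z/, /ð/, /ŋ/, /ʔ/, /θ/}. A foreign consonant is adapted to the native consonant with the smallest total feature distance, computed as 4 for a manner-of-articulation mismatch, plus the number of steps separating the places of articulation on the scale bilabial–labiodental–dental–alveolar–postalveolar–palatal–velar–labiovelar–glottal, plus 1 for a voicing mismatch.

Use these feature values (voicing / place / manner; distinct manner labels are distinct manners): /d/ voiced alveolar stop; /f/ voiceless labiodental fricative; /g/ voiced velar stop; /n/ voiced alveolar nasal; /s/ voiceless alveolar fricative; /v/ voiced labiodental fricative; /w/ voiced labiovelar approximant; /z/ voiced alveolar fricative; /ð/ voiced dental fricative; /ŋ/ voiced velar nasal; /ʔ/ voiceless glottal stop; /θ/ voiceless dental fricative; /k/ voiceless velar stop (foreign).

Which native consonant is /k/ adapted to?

g

/g/ is closest: same manner (stop), place distance 0 (velar→velar), voicing differs (+1); total 1. Next closest is /ʔ/ at distance 2.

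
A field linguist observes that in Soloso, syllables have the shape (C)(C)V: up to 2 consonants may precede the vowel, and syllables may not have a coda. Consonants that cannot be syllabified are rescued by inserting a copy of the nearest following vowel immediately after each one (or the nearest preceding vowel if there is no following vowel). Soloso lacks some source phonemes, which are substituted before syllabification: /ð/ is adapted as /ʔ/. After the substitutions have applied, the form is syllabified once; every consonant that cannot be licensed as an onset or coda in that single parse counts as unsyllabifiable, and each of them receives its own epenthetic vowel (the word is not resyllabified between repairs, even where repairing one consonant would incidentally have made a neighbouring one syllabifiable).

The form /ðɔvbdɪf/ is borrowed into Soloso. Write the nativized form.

ʔɔvɪbdɪfɪ

Substitution: /ð/ → /ʔ/, giving /ʔɔvbdɪf/.
The consonants /v/, /f/ cannot be parsed into a legal (C)(C)V syllable (no codas are permitted; onsets may contain at most 2 consonants).
Each unlicensed consonant becomes the onset of a new syllable: /v/ → /vɪ/, /f/ → /fɪ/.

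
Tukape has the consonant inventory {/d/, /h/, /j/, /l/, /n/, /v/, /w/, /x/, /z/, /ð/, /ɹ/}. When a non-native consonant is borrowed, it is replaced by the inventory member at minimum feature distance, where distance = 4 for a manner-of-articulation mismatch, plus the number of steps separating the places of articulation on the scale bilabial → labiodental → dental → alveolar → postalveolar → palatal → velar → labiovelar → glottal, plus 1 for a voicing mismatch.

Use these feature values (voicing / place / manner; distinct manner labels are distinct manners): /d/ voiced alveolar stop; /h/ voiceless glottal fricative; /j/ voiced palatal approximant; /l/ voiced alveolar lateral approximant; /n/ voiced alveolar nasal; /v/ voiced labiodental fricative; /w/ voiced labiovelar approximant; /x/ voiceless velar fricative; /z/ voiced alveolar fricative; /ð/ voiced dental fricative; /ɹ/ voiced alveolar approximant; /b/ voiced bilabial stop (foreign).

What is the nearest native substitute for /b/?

/d/ is closest: same manner (stop), place distance 3 (bilabial→alveolar), same voicing; total 3. Next closest is /v/ at distance 5.

d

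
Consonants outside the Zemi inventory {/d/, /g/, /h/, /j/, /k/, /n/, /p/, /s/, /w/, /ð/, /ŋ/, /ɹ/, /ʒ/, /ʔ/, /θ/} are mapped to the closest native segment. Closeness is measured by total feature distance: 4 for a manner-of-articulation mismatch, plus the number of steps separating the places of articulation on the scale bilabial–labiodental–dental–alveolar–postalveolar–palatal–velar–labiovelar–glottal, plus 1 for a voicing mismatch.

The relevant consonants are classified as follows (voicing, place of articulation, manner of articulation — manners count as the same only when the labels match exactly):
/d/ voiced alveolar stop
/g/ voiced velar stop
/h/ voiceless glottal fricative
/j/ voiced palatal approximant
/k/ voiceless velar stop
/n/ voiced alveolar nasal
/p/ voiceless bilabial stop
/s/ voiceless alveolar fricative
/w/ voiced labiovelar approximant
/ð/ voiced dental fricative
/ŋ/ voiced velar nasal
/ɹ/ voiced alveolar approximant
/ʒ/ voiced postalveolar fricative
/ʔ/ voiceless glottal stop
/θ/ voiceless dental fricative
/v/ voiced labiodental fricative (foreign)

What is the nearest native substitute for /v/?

ð

/ð/ is closest: same manner (fricative), place distance 1 (labiodental→dental), same voicing; total 1. Next closest is /θ/ at distance 2.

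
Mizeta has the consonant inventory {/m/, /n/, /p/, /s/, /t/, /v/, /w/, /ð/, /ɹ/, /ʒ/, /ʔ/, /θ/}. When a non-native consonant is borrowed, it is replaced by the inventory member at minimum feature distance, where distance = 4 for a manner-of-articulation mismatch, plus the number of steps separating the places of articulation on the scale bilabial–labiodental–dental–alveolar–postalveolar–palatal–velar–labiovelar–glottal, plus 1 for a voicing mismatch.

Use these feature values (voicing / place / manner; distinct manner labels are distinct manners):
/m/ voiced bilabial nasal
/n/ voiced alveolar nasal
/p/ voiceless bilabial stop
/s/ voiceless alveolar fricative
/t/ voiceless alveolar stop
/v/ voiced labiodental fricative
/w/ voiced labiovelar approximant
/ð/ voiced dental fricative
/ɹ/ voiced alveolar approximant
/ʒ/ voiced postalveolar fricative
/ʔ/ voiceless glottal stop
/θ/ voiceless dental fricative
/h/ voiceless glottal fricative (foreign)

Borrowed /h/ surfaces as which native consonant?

/ʔ/ is closest: manner differs (fricative→stop, +4), place distance 0 (glottal→glottal), same voicing; total 4. Next closest is /s/ at distance 5.

ʔ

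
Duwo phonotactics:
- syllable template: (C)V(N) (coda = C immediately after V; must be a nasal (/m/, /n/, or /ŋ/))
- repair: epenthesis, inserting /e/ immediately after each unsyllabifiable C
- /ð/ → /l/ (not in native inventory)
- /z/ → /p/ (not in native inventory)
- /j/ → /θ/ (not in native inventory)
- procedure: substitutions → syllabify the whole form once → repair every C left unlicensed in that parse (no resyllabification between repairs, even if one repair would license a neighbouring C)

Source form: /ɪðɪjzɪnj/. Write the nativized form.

Substitution: /ð/ → /l/, /j/ → /θ/, /z/ → /p/, giving /ɪlɪθpɪnθ/.
Under (C)V(N), the unsyllabifiable consonants are /θ/, /θ/ (only a nasal (/m/, /n/, or /ŋ/) is licensed in coda position; onsets are limited to one consonant).
Inserting the epenthetic vowel yields /θ/ → /θe/, /θ/ → /θe/.

ɪlɪθepɪnθe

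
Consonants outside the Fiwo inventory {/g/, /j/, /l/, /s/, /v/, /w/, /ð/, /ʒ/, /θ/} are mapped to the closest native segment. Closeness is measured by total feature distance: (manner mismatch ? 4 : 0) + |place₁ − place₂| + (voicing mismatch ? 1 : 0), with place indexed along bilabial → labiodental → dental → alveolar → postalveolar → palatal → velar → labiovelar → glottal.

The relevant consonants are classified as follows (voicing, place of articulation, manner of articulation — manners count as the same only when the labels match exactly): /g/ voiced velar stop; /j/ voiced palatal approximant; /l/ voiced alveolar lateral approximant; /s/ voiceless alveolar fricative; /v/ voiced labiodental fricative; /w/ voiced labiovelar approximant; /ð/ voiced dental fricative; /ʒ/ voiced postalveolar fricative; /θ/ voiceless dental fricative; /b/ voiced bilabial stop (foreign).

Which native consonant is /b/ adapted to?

v

/v/ is closest: manner differs (stop→fricative, +4), place distance 1 (bilabial→labiodental), same voicing; total 5. Next closest is /g/ at distance 6.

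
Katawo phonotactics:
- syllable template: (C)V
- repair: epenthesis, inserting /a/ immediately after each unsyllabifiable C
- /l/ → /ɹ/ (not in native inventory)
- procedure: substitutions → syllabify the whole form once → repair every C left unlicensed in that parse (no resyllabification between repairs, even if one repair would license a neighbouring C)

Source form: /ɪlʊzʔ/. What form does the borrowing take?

Substitution: /l/ → /ɹ/, giving /ɪɹʊzʔ/.
Under (C)V, the unsyllabifiable consonants are /z/, /ʔ/ (no codas are permitted; onsets are limited to one consonant).
Inserting the epenthetic vowel yields /z/ → /za/, /ʔ/ → /ʔa/.

ɪɹʊzaʔa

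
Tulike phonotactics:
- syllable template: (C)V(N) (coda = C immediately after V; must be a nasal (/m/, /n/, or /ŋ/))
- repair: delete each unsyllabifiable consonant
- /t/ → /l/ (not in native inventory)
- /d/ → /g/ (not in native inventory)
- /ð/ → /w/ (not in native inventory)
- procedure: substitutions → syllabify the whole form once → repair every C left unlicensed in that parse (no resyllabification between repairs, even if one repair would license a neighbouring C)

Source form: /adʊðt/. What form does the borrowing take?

agʊ

Substitution: /d/ → /g/, /ð/ → /w/, /t/ → /l/, giving /agʊwl/.
Under (C)V(N), the unsyllabifiable consonants are /w/, /l/ (only a nasal (/m/, /n/, or /ŋ/) is licensed in coda position; onsets are limited to one consonant).
Deleting the stranded consonants removes /w/, /l/.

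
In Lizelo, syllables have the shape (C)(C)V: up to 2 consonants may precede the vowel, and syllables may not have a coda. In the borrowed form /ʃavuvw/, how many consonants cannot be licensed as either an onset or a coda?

Syllabifying with onset maximization leaves /v/, /w/ stranded (no codas are permitted; onsets may contain at most 2 consonants).

2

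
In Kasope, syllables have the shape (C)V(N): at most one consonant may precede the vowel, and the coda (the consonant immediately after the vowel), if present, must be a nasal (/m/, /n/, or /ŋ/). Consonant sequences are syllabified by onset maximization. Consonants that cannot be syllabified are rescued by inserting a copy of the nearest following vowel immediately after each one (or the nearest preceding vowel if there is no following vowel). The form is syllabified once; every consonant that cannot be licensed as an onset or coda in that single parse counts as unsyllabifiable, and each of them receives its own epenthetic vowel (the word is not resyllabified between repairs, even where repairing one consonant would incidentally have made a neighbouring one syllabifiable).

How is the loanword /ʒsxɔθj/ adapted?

ʒɔsɔxɔθɔjɔ

Syllabifying with onset maximization leaves /ʒ/, /s/, /θ/, /j/ stranded (only a nasal (/m/, /n/, or /ŋ/) is licensed in coda position; onsets are limited to one consonant).
Inserting the epenthetic vowel yields /ʒ/ → /ʒɔ/, /s/ → /sɔ/, /θ/ → /θɔ/, /j/ → /jɔ/.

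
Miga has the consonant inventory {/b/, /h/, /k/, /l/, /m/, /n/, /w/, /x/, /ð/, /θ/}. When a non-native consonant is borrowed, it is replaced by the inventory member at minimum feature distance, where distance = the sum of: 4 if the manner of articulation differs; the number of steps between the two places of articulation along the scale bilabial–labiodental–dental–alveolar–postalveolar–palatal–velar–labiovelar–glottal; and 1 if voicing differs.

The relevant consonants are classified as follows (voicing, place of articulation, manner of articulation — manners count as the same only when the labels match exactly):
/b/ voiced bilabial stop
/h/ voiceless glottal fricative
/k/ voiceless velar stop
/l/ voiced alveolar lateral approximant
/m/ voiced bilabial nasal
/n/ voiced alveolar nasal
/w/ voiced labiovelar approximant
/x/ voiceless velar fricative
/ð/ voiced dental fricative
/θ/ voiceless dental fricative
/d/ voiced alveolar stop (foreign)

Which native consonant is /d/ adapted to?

b

/b/ is closest: same manner (stop), place distance 3 (alveolar→bilabial), same voicing; total 3. Next closest is /k/ at distance 4.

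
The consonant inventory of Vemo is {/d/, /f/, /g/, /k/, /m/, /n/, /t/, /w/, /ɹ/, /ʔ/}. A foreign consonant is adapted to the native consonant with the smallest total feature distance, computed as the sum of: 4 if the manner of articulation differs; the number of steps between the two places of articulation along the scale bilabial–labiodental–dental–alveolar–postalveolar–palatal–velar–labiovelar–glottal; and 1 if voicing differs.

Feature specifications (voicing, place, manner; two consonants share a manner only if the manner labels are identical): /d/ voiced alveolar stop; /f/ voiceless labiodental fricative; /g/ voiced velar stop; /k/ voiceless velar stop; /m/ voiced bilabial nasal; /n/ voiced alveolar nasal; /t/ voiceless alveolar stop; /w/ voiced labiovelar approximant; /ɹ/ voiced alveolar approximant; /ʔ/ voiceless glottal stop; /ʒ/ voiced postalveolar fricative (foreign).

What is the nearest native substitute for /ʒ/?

f

/f/ is closest: same manner (fricative), place distance 3 (postalveolar→labiodental), voicing differs (+1); total 4. Next closest is /d/ at distance 5.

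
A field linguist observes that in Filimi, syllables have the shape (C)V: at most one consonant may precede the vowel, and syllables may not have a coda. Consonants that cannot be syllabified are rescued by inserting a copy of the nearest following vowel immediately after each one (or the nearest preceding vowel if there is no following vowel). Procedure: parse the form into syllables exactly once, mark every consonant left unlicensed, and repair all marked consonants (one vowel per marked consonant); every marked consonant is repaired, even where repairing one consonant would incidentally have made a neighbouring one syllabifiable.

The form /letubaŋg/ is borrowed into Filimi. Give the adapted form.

letubaŋaga

The consonants /ŋ/, /g/ cannot be parsed into a legal (C)V syllable (no codas are permitted; onsets are limited to one consonant).
Each unlicensed consonant becomes the onset of a new syllable: /ŋ/ → /ŋa/, /g/ → /ga/.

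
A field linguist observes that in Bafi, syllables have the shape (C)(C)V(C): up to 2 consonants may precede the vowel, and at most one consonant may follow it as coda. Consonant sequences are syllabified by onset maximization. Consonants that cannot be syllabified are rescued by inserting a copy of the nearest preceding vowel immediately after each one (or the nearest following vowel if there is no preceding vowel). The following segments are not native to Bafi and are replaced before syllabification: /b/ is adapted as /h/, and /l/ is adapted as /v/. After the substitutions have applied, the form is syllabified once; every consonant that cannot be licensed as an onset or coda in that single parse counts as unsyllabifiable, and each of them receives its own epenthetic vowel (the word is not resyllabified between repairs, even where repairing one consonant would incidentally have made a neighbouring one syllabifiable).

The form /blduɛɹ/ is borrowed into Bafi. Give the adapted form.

huvduɛɹ

Substitution: /b/ → /h/, /l/ → /v/, giving /hvduɛɹ/.
The consonants /h/ cannot be parsed into a legal (C)(C)V(C) syllable (at most one coda consonant is licensed; onsets may contain at most 2 consonants).
Each unlicensed consonant becomes the onset of a new syllable: /h/ → /hu/.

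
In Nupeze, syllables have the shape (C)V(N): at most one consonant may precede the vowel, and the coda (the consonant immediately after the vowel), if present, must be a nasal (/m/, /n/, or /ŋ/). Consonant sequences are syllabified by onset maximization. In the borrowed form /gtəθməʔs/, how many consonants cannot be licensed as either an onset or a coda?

Syllabifying with onset maximization leaves /g/, /θ/, /ʔ/, /s/ stranded (only a nasal (/m/, /n/, or /ŋ/) is licensed in coda position; onsets are limited to one consonant).

4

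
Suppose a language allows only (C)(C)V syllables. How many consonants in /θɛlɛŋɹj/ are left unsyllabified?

Under (C)(C)V, the unsyllabifiable consonants are /ŋ/, /ɹ/, /j/ (no codas are permitted; onsets may contain at most 2 consonants).

3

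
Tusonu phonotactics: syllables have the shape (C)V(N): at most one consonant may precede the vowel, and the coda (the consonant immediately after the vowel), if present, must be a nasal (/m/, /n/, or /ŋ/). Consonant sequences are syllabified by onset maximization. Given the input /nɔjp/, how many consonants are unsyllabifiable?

2

The consonants /j/, /p/ cannot be parsed into a legal (C)V(N) syllable (only a nasal (/m/, /n/, or /ŋ/) is licensed in coda position; onsets are limited to one consonant).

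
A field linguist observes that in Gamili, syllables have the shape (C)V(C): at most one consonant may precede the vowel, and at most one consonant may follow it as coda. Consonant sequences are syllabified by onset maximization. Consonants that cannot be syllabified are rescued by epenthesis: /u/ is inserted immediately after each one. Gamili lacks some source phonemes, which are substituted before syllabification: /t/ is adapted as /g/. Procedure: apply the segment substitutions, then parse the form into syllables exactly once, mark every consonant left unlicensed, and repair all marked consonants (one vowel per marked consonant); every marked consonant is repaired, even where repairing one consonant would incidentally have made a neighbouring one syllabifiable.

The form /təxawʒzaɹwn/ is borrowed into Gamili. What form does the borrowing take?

gəxawʒuzaɹwunu

Substitution: /t/ → /g/, giving /gəxawʒzaɹwn/.
The consonants /ʒ/, /w/, /n/ cannot be parsed into a legal (C)V(C) syllable (at most one coda consonant is licensed; onsets are limited to one consonant).
Epenthesis after each stranded consonant: /ʒ/ → /ʒu/, /w/ → /wu/, /n/ → /nu/.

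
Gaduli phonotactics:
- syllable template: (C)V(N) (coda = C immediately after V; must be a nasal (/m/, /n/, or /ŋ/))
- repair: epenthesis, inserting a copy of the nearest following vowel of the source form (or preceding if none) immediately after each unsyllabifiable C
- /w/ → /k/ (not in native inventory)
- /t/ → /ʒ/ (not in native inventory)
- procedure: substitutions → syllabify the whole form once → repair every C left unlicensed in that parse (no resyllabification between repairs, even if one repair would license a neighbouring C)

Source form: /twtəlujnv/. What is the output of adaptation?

ʒəkəʒəlujunuvu

Substitution: /t/ → /ʒ/, /w/ → /k/, giving /ʒkʒəlujnv/.
Syllabifying with onset maximization leaves /ʒ/, /k/, /j/, /n/, /v/ stranded (only a nasal (/m/, /n/, or /ŋ/) is licensed in coda position; onsets are limited to one consonant).
Epenthesis after each stranded consonant: /ʒ/ → /ʒə/, /k/ → /kə/, /j/ → /ju/, /n/ → /nu/, /v/ → /vu/.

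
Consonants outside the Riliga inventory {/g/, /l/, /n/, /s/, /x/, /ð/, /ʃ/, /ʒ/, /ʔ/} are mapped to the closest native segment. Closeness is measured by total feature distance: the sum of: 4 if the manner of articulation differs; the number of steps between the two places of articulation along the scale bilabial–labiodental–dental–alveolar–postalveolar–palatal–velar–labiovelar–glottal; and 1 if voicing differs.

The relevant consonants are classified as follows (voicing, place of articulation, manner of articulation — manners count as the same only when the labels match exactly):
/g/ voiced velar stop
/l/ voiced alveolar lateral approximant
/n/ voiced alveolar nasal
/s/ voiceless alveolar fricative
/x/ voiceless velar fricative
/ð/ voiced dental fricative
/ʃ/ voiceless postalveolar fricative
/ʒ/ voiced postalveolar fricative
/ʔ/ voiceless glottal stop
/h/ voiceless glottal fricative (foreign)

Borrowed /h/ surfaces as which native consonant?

/x/ is closest: same manner (fricative), place distance 2 (glottal→velar), same voicing; total 2. Next closest is /ʃ/ at distance 4.

x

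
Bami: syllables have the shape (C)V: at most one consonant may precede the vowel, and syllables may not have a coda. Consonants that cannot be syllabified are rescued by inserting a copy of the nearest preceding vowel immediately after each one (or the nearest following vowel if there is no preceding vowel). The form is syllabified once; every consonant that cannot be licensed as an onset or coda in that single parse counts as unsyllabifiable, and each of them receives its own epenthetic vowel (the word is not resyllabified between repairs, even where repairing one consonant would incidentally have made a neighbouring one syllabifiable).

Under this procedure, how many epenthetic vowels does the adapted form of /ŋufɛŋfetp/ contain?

The unsyllabifiable consonants are /ŋ/, /t/, /p/; each receives one epenthetic vowel.

3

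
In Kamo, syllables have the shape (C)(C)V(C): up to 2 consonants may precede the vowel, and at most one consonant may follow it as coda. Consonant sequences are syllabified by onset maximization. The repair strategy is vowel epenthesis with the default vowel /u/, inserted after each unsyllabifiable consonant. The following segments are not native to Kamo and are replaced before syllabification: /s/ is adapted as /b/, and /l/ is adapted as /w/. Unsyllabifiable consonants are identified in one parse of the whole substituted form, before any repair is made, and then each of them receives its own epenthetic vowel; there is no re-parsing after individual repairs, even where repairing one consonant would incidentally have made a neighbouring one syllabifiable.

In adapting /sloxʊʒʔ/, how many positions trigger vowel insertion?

After substitution the input is /bwoxʊʒʔ/.
The unsyllabifiable consonants are /ʔ/; each receives one epenthetic vowel.

1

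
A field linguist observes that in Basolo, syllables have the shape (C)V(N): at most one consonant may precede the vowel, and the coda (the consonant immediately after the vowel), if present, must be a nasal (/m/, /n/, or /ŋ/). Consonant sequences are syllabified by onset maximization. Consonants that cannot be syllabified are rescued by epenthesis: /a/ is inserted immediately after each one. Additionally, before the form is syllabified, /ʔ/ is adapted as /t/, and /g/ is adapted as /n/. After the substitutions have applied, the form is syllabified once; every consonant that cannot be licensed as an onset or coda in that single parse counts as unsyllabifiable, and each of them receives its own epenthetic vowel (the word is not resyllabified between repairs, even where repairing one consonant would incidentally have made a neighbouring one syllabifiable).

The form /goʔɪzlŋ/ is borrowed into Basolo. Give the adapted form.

Substitution: /g/ → /n/, /ʔ/ → /t/, giving /notɪzlŋ/.
Under (C)V(N), the unsyllabifiable consonants are /z/, /l/, /ŋ/ (only a nasal (/m/, /n/, or /ŋ/) is licensed in coda position; onsets are limited to one consonant).
Each unlicensed consonant becomes the onset of a new syllable: /z/ → /za/, /l/ → /la/, /ŋ/ → /ŋa/.

notɪzalaŋa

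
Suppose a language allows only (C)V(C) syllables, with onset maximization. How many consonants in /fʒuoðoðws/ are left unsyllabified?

The consonants /f/, /w/, /s/ cannot be parsed into a legal (C)V(C) syllable (at most one coda consonant is licensed; onsets are limited to one consonant).

3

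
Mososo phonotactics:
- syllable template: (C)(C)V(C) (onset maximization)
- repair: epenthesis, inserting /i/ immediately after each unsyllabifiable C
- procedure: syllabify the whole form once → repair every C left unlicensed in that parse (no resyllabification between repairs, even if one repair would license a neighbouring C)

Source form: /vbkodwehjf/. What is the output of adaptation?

vibkodwehjifi

Under (C)(C)V(C), the unsyllabifiable consonants are /v/, /j/, /f/ (at most one coda consonant is licensed; onsets may contain at most 2 consonants).
Inserting the epenthetic vowel yields /v/ → /vi/, /j/ → /ji/, /f/ → /fi/.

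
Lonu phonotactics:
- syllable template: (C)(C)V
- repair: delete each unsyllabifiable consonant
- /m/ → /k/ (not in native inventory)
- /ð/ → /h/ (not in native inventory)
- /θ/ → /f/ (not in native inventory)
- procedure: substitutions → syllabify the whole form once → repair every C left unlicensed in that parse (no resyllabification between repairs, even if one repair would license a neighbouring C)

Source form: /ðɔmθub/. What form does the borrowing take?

Substitution: /ð/ → /h/, /m/ → /k/, /θ/ → /f/, giving /hɔkfub/.
The consonants /b/ cannot be parsed into a legal (C)(C)V syllable (no codas are permitted; onsets may contain at most 2 consonants).
Each unlicensed consonant is deleted: /b/.

hɔkfu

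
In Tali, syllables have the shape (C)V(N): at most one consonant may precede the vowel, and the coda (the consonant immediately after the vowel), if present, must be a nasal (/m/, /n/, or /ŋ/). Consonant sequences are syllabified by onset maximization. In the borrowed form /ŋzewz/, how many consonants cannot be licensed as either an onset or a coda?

3

Under (C)V(N), the unsyllabifiable consonants are /ŋ/, /w/, /z/ (only a nasal (/m/, /n/, or /ŋ/) is licensed in coda position; onsets are limited to one consonant).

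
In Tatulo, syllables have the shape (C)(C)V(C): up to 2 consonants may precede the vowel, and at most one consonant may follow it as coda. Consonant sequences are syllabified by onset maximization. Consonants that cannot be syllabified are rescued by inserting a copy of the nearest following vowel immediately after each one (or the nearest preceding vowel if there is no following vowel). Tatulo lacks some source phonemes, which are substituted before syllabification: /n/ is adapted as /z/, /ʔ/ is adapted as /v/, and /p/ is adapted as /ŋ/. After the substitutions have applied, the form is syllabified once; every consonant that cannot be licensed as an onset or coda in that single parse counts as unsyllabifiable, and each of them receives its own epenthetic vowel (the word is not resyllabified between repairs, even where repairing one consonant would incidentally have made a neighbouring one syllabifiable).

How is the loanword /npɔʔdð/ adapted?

Substitution: /n/ → /z/, /p/ → /ŋ/, /ʔ/ → /v/, giving /zŋɔvdð/.
The consonants /d/, /ð/ cannot be parsed into a legal (C)(C)V(C) syllable (at most one coda consonant is licensed; onsets may contain at most 2 consonants).
Epenthesis after each stranded consonant: /d/ → /dɔ/, /ð/ → /ðɔ/.

zŋɔvdɔðɔ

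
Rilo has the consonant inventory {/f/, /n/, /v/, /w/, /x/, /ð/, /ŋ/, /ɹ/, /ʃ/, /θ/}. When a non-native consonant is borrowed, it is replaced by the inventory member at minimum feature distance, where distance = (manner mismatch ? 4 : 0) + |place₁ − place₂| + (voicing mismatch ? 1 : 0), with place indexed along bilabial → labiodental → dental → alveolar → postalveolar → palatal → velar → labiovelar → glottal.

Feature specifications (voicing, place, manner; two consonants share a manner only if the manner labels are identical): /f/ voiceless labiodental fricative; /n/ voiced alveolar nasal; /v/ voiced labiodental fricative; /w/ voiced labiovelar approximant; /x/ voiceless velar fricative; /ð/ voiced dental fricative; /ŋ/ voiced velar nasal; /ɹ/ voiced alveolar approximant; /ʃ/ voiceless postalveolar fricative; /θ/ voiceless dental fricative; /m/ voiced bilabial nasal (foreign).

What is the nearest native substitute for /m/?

n

/n/ is closest: same manner (nasal), place distance 3 (bilabial→alveolar), same voicing; total 3. Next closest is /v/ at distance 5.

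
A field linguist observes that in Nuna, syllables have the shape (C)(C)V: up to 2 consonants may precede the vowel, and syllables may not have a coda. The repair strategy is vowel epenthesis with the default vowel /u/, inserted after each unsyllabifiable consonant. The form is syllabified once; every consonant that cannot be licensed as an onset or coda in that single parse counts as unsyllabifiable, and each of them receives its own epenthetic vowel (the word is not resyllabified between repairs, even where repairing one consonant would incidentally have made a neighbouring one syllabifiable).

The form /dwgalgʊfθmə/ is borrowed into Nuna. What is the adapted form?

Under (C)(C)V, the unsyllabifiable consonants are /d/, /f/ (no codas are permitted; onsets may contain at most 2 consonants).
Epenthesis after each stranded consonant: /d/ → /du/, /f/ → /fu/.

duwgalgʊfuθmə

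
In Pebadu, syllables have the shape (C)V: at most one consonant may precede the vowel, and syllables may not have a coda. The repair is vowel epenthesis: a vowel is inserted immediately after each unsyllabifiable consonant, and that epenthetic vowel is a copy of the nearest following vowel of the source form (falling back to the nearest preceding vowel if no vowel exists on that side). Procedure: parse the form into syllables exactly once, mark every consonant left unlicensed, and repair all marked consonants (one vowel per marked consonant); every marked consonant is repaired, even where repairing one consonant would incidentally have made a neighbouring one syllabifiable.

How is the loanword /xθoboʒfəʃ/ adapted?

The consonants /x/, /ʒ/, /ʃ/ cannot be parsed into a legal (C)V syllable (no codas are permitted; onsets are limited to one consonant).
Inserting the epenthetic vowel yields /x/ → /xo/, /ʒ/ → /ʒə/, /ʃ/ → /ʃə/.

xoθoboʒəfəʃə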